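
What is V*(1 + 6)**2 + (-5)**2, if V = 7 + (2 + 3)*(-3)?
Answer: -367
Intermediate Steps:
V = -8 (V = 7 + 5*(-3) = 7 - 15 = -8)
V*(1 + 6)**2 + (-5)**2 = -8*(1 + 6)**2 + (-5)**2 = -8*7**2 + 25 = -8*49 + 25 = -392 + 25 = -367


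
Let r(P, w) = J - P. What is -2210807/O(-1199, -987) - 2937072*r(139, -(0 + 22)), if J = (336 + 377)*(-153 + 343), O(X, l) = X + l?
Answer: -868884481147945/2186 ≈ -3.9748e+11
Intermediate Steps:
J = 135470 (J = 713*190 = 135470)
r(P, w) = 135470 - P
-2210807/O(-1199, -987) - 2937072*r(139, -(0 + 22)) = -2210807/(-1199 - 987) - 2937072/(1/(135470 - 1*139)) = -2210807/(-2186) - 2937072/(1/(135470 - 139)) = -2210807*(-1/2186) - 2937072/(1/135331) = 2210807/2186 - 2937072/1/135331 = 2210807/2186 - 2937072*135331 = 2210807/2186 - 397476890832 = -868884481147945/2186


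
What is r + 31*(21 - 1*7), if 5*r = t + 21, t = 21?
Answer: 2212/5 ≈ 442.40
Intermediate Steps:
r = 42/5 (r = (21 + 21)/5 = (⅕)*42 = 42/5 ≈ 8.4000)
r + 31*(21 - 1*7) = 42/5 + 31*(21 - 1*7) = 42/5 + 31*(21 - 7) = 42/5 + 31*14 = 42/5 + 434 = 2212/5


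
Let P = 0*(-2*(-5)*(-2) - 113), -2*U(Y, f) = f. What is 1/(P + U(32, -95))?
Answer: 2/95 ≈ 0.021053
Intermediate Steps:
U(Y, f) = -f/2
P = 0 (P = 0*(10*(-2) - 113) = 0*(-20 - 113) = 0*(-133) = 0)
1/(P + U(32, -95)) = 1/(0 - ½*(-95)) = 1/(0 + 95/2) = 1/(95/2) = 2/95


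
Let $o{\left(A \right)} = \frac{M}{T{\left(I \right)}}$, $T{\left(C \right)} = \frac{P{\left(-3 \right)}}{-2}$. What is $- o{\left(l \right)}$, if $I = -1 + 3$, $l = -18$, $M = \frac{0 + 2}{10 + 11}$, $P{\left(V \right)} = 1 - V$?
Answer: $\frac{1}{21} \approx 0.047619$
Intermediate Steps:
$M = \frac{2}{21} \approx 0.095238$
$I = 2$
$T{\left(C \right)} = -2$ ($T{\left(C \right)} = \frac{1 - -3}{-2} = \left(1 + 3\right) \left(- \frac{1}{2}\right) = 4 \left(- \frac{1}{2}\right) = -2$)
$o{\left(A \right)} = - \frac{1}{21}$ ($o{\left(A \right)} = \frac{2}{21 \left(-2\right)} = \frac{2}{21} \left(- \frac{1}{2}\right) = - \frac{1}{21}$)
$- o{\left(l \right)} = \left(-1\right) \left(- \frac{1}{21}\right) = \frac{1}{21}$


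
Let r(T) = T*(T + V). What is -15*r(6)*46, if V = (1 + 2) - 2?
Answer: -28980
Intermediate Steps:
V = 1 (V = 3 - 2 = 1)
r(T) = T*(1 + T) (r(T) = T*(T + 1) = T*(1 + T))
-15*r(6)*46 = -90*(1 + 6)*46 = -90*7*46 = -15*42*46 = -630*46 = -28980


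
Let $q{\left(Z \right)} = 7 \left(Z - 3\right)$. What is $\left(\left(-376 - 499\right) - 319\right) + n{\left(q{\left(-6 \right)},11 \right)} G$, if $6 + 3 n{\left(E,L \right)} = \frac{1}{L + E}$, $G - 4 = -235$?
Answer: $- \frac{37987}{52} \approx -730.52$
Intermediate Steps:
$G = -231$ ($G = 4 - 235 = -231$)
$q{\left(Z \right)} = -21 + 7 Z$ ($q{\left(Z \right)} = 7 \left(-3 + Z\right) = -21 + 7 Z$)
$n{\left(E,L \right)} = -2 + \frac{1}{3 \left(E + L\right)}$ ($n{\left(E,L \right)} = -2 + \frac{1}{3 \left(L + E\right)} = -2 + \frac{1}{3 \left(E + L\right)}$)
$\left(\left(-376 - 499\right) - 319\right) + n{\left(q{\left(-6 \right)},11 \right)} G = \left(\left(-376 - 499\right) - 319\right) + \frac{\frac{1}{3} - 2 \left(-21 + 7 \left(-6\right)\right) - 22}{\left(-21 + 7 \left(-6\right)\right) + 11} \left(-231\right) = \left(-875 - 319\right) + \frac{\frac{1}{3} - 2 \left(-21 - 42\right) - 22}{\left(-21 - 42\right) + 11} \left(-231\right) = -1194 + \frac{\frac{1}{3} - -126 - 22}{-63 + 11} \left(-231\right) = -1194 + \frac{\frac{1}{3} + 126 - 22}{-52} \left(-231\right) = -1194 + \left(- \frac{1}{52}\right) \frac{313}{3} \left(-231\right) = -1194 - - \frac{24101}{52} = -1194 + \frac{24101}{52} = - \frac{37987}{52}$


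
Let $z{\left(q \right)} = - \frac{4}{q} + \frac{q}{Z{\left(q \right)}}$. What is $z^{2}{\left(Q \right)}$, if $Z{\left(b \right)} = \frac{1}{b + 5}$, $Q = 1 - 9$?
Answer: $\frac{2401}{4} \approx 600.25$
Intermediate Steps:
$Q = -8$ ($Q = 1 - 9 = -8$)
$Z{\left(b \right)} = \frac{1}{5 + b}$
$z{\left(q \right)} = - \frac{4}{q} + q \left(5 + q\right)$ ($z{\left(q \right)} = - \frac{4}{q} + \frac{q}{\frac{1}{5 + q}} = - \frac{4}{q} + q \left(5 + q\right)$)
$z^{2}{\left(Q \right)} = \left(\frac{-4 + \left(-8\right)^{2} \left(5 - 8\right)}{-8}\right)^{2} = \left(- \frac{-4 + 64 \left(-3\right)}{8}\right)^{2} = \left(- \frac{-4 - 192}{8}\right)^{2} = \left(\left(- \frac{1}{8}\right) \left(-196\right)\right)^{2} = \left(\frac{49}{2}\right)^{2} = \frac{2401}{4}$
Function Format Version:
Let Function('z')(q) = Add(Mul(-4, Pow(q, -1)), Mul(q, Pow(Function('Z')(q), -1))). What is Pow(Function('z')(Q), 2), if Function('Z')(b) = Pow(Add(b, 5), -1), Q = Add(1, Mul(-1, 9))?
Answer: Rational(2401, 4) ≈ 600.25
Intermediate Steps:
Q = -8 (Q = Add(1, -9) = -8)
Function('Z')(b) = Pow(Add(5, b), -1)
Function('z')(q) = Add(Mul(-4, Pow(q, -1)), Mul(q, Add(5, q))) (Function('z')(q) = Add(Mul(-4, Pow(q, -1)), Mul(q, Pow(Pow(Add(5, q), -1), -1))) = Add(Mul(-4, Pow(q, -1)), Mul(q, Add(5, q))))
Pow(Function('z')(Q), 2) = Pow(Mul(Pow(-8, -1), Add(-4, Mul(Pow(-8, 2), Add(5, -8)))), 2) = Pow(Mul(Rational(-1, 8), Add(-4, Mul(64, -3))), 2) = Pow(Mul(Rational(-1, 8), Add(-4, -192)), 2) = Pow(Mul(Rational(-1, 8), -196), 2) = Pow(Rational(49, 2), 2) = Rational(2401, 4)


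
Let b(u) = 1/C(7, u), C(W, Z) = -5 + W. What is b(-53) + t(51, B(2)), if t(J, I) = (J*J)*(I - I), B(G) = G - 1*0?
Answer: 1/2 ≈ 0.50000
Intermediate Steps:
B(G) = G (B(G) = G + 0 = G)
t(J, I) = 0 (t(J, I) = J**2*0 = 0)
b(u) = 1/2 (b(u) = 1/(-5 + 7) = 1/2)
b(-53) + t(51, B(2)) = 1/2 + 0 = 1/2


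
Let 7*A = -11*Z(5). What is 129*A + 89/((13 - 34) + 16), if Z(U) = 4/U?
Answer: -6299/35 ≈ -179.97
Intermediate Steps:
A = -44/35 (A = (-44/5)/7 = (-11*⅘)/7 = (⅐)*(-44/5) = -44/35 ≈ -1.2571)
129*A + 89/((13 - 34) + 16) = 129*(-44/35) + 89/((13 - 34) + 16) = -5676/35 + 89/(-21 + 16) = -5676/35 + 89/(-5) = -5676/35 + 89*(-⅕) = -5676/35 - 89/5 = -6299/35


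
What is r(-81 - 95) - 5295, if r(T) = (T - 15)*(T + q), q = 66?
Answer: 15715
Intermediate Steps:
r(T) = (-15 + T)*(66 + T) (r(T) = (T - 15)*(T + 66) = (-15 + T)*(66 + T))
r(-81 - 95) - 5295 = (-990 + (-81 - 95)² + 51*(-81 - 95)) - 5295 = (-990 + (-176)² + 51*(-176)) - 5295 = (-990 + 30976 - 8976) - 5295 = 21010 - 5295 = 15715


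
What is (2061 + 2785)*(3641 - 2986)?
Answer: 3174130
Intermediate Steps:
(2061 + 2785)*(3641 - 2986) = 4846*655 = 3174130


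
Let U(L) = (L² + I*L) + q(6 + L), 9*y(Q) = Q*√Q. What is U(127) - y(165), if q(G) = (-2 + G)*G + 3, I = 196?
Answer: 58447 - 55*√165/3 ≈ 58212.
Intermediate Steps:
y(Q) = Q^(3/2)/9 (y(Q) = (Q*√Q)/9 = Q^(3/2)/9)
q(G) = 3 + G*(-2 + G) (q(G) = G*(-2 + G) + 3 = 3 + G*(-2 + G))
U(L) = -9 + L² + (6 + L)² + 194*L (U(L) = (L² + 196*L) + (3 + (6 + L)² - 2*(6 + L)) = (L² + 196*L) + (3 + (6 + L)² + (-12 - 2*L)) = (L² + 196*L) + (-9 + (6 + L)² - 2*L) = -9 + L² + (6 + L)² + 194*L)
U(127) - y(165) = (27 + 2*127² + 206*127) - 165^(3/2)/9 = (27 + 2*16129 + 26162) - 165*√165/9 = (27 + 32258 + 26162) - 55*√165/3 = 58447 - 55*√165/3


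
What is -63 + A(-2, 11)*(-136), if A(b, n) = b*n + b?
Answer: 3201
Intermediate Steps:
A(b, n) = b + b*n
-63 + A(-2, 11)*(-136) = -63 - 2*(1 + 11)*(-136) = -63 - 2*12*(-136) = -63 - 24*(-136) = -63 + 3264 = 3201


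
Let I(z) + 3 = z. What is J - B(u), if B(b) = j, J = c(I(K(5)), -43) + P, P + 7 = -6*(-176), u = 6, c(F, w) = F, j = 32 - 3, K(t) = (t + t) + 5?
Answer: 1032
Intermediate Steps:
K(t) = 5 + 2*t (K(t) = 2*t + 5 = 5 + 2*t)
j = 29
I(z) = -3 + z
P = 1049 (P = -7 - 6*(-176) = -7 + 1056 = 1049)
J = 1061 (J = (-3 + (5 + 2*5)) + 1049 = (-3 + (5 + 10)) + 1049 = (-3 + 15) + 1049 = 12 + 1049 = 1061)
B(b) = 29
J - B(u) = 1061 - 1*29 = 1061 - 29 = 1032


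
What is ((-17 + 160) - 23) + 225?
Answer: 345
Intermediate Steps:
((-17 + 160) - 23) + 225 = (143 - 23) + 225 = 120 + 225 = 345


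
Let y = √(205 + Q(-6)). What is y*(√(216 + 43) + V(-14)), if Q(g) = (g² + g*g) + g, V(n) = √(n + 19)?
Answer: √1355 + √70189 ≈ 301.74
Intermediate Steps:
V(n) = √(19 + n)
Q(g) = g + 2*g² (Q(g) = (g² + g²) + g = 2*g² + g = g + 2*g²)
y = √271 (y = √(205 - 6*(1 + 2*(-6))) = √(205 - 6*(1 - 12)) = √(205 - 6*(-11)) = √(205 + 66) = √271 ≈ 16.462)
y*(√(216 + 43) + V(-14)) = √271*(√(216 + 43) + √(19 - 14)) = √271*(√259 + √5) = √271*(√5 + √259)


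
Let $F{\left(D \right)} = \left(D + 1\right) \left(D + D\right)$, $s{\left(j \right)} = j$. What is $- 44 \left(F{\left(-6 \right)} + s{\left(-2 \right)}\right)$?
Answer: $-2552$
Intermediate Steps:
$F{\left(D \right)} = 2 D \left(1 + D\right)$ ($F{\left(D \right)} = \left(1 + D\right) 2 D = 2 D \left(1 + D\right)$)
$- 44 \left(F{\left(-6 \right)} + s{\left(-2 \right)}\right) = - 44 \left(2 \left(-6\right) \left(1 - 6\right) - 2\right) = - 44 \left(2 \left(-6\right) \left(-5\right) - 2\right) = - 44 \left(60 - 2\right) = \left(-44\right) 58 = -2552$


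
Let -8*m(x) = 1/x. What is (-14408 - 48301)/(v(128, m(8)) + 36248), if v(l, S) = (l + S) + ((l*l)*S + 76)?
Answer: -1337792/772181 ≈ -1.7325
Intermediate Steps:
m(x) = -1/(8*x)
v(l, S) = 76 + S + l + S*l² (v(l, S) = (S + l) + (l²*S + 76) = (S + l) + (S*l² + 76) = (S + l) + (76 + S*l²) = 76 + S + l + S*l²)
(-14408 - 48301)/(v(128, m(8)) + 36248) = (-14408 - 48301)/((76 - ⅛/8 + 128 - ⅛/8*128²) + 36248) = -62709/((76 - ⅛*⅛ + 128 - ⅛*⅛*16384) + 36248) = -62709/((76 - 1/64 + 128 - 1/64*16384) + 36248) = -62709/((76 - 1/64 + 128 - 256) + 36248) = -62709/(-3329/64 + 36248) = -62709/2316543/64 = -62709*64/2316543 = -1337792/772181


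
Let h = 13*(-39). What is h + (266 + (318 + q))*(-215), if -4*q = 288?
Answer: -110587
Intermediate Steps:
q = -72 (q = -¼*288 = -72)
h = -507
h + (266 + (318 + q))*(-215) = -507 + (266 + (318 - 72))*(-215) = -507 + (266 + 246)*(-215) = -507 + 512*(-215) = -507 - 110080 = -110587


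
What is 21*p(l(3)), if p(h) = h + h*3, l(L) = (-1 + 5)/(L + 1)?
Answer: 84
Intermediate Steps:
l(L) = 4/(1 + L)
p(h) = 4*h (p(h) = h + 3*h = 4*h)
21*p(l(3)) = 21*(4*(4/(1 + 3))) = 21*(4*(4/4)) = 21*(4*(4*(1/4))) = 21*(4*1) = 21*4 = 84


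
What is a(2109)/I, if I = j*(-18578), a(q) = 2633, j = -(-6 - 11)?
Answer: -2633/315826 ≈ -0.0083369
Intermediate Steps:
j = 17 (j = -1*(-17) = 17)
I = -315826 (I = 17*(-18578) = -315826)
a(2109)/I = 2633/(-315826) = 2633*(-1/315826) = -2633/315826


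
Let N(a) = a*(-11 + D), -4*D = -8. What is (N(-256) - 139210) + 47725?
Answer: -89181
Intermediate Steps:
D = 2 (D = -¼*(-8) = 2)
N(a) = -9*a (N(a) = a*(-11 + 2) = a*(-9) = -9*a)
(N(-256) - 139210) + 47725 = (-9*(-256) - 139210) + 47725 = (2304 - 139210) + 47725 = -136906 + 47725 = -89181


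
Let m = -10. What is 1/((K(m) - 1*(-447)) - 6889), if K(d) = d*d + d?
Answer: -1/6352 ≈ -0.00015743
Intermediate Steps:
K(d) = d + d² (K(d) = d² + d = d + d²)
1/((K(m) - 1*(-447)) - 6889) = 1/((-10*(1 - 10) - 1*(-447)) - 6889) = 1/((-10*(-9) + 447) - 6889) = 1/((90 + 447) - 6889) = 1/(537 - 6889) = 1/(-6352) = -1/6352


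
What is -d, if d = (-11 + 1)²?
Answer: -100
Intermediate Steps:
d = 100 (d = (-10)² = 100)
-d = -1*100 = -100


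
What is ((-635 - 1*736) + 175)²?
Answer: 1430416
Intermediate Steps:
((-635 - 1*736) + 175)² = ((-635 - 736) + 175)² = (-1371 + 175)² = (-1196)² = 1430416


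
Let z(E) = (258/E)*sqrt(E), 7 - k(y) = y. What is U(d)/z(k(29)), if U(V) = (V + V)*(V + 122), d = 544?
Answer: 120768*I*sqrt(22)/43 ≈ 13173.0*I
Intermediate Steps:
k(y) = 7 - y
z(E) = 258/sqrt(E)
U(V) = 2*V*(122 + V) (U(V) = (2*V)*(122 + V) = 2*V*(122 + V))
U(d)/z(k(29)) = (2*544*(122 + 544))/((258/sqrt(7 - 1*29))) = (2*544*666)/((258/sqrt(7 - 29))) = 724608/((258/sqrt(-22))) = 724608/((258*(-I*sqrt(22)/22))) = 724608/((-129*I*sqrt(22)/11)) = 724608*(I*sqrt(22)/258) = 120768*I*sqrt(22)/43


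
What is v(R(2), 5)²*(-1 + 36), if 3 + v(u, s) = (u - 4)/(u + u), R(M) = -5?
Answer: 3087/20 ≈ 154.35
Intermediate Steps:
v(u, s) = -3 + (-4 + u)/(2*u) (v(u, s) = -3 + (u - 4)/(u + u) = -3 + (-4 + u)/((2*u)) = -3 + (-4 + u)*(1/(2*u)) = -3 + (-4 + u)/(2*u))
v(R(2), 5)²*(-1 + 36) = (-5/2 - 2/(-5))²*(-1 + 36) = (-5/2 - 2*(-⅕))²*35 = (-5/2 + ⅖)²*35 = (-21/10)²*35 = (441/100)*35 = 3087/20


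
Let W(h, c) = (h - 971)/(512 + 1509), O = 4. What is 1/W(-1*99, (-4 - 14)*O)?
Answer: -2021/1070 ≈ -1.8888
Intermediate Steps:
W(h, c) = -971/2021 + h/2021 (W(h, c) = (-971 + h)/2021 = (-971 + h)*(1/2021) = -971/2021 + h/2021)
1/W(-1*99, (-4 - 14)*O) = 1/(-971/2021 + (-1*99)/2021) = 1/(-971/2021 + (1/2021)*(-99)) = 1/(-971/2021 - 99/2021) = 1/(-1070/2021) = -2021/1070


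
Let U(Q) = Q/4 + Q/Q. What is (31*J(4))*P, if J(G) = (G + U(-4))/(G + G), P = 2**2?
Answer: 62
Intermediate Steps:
P = 4
U(Q) = 1 + Q/4 (U(Q) = Q*(1/4) + 1 = Q/4 + 1 = 1 + Q/4)
J(G) = 1/2 (J(G) = (G + (1 + (1/4)*(-4)))/(G + G) = (G + (1 - 1))/((2*G)) = (G + 0)*(1/(2*G)) = G*(1/(2*G)) = 1/2)
(31*J(4))*P = (31*(1/2))*4 = (31/2)*4 = 62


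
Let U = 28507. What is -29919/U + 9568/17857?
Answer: -261508607/509049499 ≈ -0.51372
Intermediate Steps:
-29919/U + 9568/17857 = -29919/28507 + 9568/17857 = -261508607/509049499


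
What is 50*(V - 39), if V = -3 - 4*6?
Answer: -3300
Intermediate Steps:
V = -27 (V = -3 - 24 = -27)
50*(V - 39) = 50*(-27 - 39) = 50*(-66) = -3300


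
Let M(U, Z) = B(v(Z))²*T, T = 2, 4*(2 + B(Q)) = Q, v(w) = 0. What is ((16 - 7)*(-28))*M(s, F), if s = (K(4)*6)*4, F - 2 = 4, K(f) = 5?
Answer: -2016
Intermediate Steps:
B(Q) = -2 + Q/4
F = 6 (F = 2 + 4 = 6)
s = 120 (s = (5*6)*4 = 30*4 = 120)
M(U, Z) = 8 (M(U, Z) = (-2 + (¼)*0)²*2 = (-2 + 0)²*2 = (-2)²*2 = 4*2 = 8)
((16 - 7)*(-28))*M(s, F) = ((16 - 7)*(-28))*8 = (9*(-28))*8 = -252*8 = -2016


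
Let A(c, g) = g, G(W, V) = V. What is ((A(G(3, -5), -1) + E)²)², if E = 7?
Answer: 1296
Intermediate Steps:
((A(G(3, -5), -1) + E)²)² = ((-1 + 7)²)² = (6²)² = 36² = 1296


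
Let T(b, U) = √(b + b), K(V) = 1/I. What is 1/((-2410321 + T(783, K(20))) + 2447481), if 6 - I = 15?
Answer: 18580/690432017 - 3*√174/1380864034 ≈ 2.6882e-5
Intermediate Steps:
I = -9 (I = 6 - 1*15 = 6 - 15 = -9)
K(V) = -⅑ (K(V) = 1/(-9) = -⅑)
T(b, U) = √2*√b (T(b, U) = √(2*b) = √2*√b)
1/((-2410321 + T(783, K(20))) + 2447481) = 1/((-2410321 + √2*√783) + 2447481) = 1/((-2410321 + √2*(3*√87)) + 2447481) = 1/((-2410321 + 3*√174) + 2447481) = 1/(37160 + 3*√174)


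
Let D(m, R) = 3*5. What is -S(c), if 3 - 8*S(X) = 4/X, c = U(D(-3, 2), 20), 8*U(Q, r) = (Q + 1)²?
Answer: -23/64 ≈ -0.35938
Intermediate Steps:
D(m, R) = 15
U(Q, r) = (1 + Q)²/8 (U(Q, r) = (Q + 1)²/8 = (1 + Q)²/8)
c = 32 (c = (1 + 15)²/8 = (⅛)*16² = (⅛)*256 = 32)
S(X) = 3/8 - 1/(2*X)
-S(c) = -(-4 + 3*32)/(8*32) = -(-4 + 96)/(8*32) = -92/(8*32) = -1*23/64 = -23/64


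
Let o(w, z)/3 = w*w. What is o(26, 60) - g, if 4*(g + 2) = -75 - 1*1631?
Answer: 4913/2 ≈ 2456.5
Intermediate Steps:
g = -857/2 (g = -2 + (-75 - 1*1631)/4 = -2 + (-75 - 1631)/4 = -2 + (¼)*(-1706) = -2 - 853/2 = -857/2 ≈ -428.50)
o(w, z) = 3*w² (o(w, z) = 3*(w*w) = 3*w²)
o(26, 60) - g = 3*26² - 1*(-857/2) = 3*676 + 857/2 = 2028 + 857/2 = 4913/2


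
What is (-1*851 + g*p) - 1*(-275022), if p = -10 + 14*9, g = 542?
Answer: 337043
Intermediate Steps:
p = 116 (p = -10 + 126 = 116)
(-1*851 + g*p) - 1*(-275022) = (-1*851 + 542*116) - 1*(-275022) = (-851 + 62872) + 275022 = 62021 + 275022 = 337043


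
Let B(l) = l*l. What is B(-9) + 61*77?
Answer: 4778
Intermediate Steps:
B(l) = l**2
B(-9) + 61*77 = (-9)**2 + 61*77 = 81 + 4697 = 4778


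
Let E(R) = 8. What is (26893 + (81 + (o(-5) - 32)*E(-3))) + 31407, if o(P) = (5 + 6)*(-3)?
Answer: 57861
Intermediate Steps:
o(P) = -33 (o(P) = 11*(-3) = -33)
(26893 + (81 + (o(-5) - 32)*E(-3))) + 31407 = (26893 + (81 + (-33 - 32)*8)) + 31407 = (26893 + (81 - 65*8)) + 31407 = (26893 + (81 - 520)) + 31407 = (26893 - 439) + 31407 = 26454 + 31407 = 57861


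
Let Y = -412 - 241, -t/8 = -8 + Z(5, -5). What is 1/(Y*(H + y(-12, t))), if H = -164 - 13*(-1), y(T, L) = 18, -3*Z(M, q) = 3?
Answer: 1/86849 ≈ 1.1514e-5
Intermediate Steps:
Z(M, q) = -1 (Z(M, q) = -⅓*3 = -1)
t = 72 (t = -8*(-8 - 1) = -8*(-9) = 72)
Y = -653
H = -151 (H = -164 - 1*(-13) = -164 + 13 = -151)
1/(Y*(H + y(-12, t))) = 1/(-653*(-151 + 18)) = 1/(-653*(-133)) = 1/86849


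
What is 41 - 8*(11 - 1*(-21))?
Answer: -215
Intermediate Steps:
41 - 8*(11 - 1*(-21)) = 41 - 8*(11 + 21) = 41 - 8*32 = 41 - 256 = -215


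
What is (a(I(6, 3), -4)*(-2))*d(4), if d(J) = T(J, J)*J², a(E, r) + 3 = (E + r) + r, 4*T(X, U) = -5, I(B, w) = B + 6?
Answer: 40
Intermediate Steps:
I(B, w) = 6 + B
T(X, U) = -5/4 (T(X, U) = (¼)*(-5) = -5/4)
a(E, r) = -3 + E + 2*r (a(E, r) = -3 + ((E + r) + r) = -3 + (E + 2*r) = -3 + E + 2*r)
d(J) = -5*J²/4
(a(I(6, 3), -4)*(-2))*d(4) = ((-3 + (6 + 6) + 2*(-4))*(-2))*(-5/4*4²) = ((-3 + 12 - 8)*(-2))*(-5/4*16) = (1*(-2))*(-20) = -2*(-20) = 40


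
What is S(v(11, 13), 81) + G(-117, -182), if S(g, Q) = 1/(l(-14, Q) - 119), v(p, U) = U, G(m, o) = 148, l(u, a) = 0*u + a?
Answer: 5623/38 ≈ 147.97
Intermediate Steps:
l(u, a) = a (l(u, a) = 0 + a = a)
S(g, Q) = 1/(-119 + Q) (S(g, Q) = 1/(Q - 119) = 1/(-119 + Q))
S(v(11, 13), 81) + G(-117, -182) = 1/(-119 + 81) + 148 = 1/(-38) + 148 = -1/38 + 148 = 5623/38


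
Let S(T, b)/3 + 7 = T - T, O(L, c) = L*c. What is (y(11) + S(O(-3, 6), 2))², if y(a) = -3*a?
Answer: 2916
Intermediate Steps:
S(T, b) = -21 (S(T, b) = -21 + 3*(T - T) = -21 + 3*0 = -21 + 0 = -21)
(y(11) + S(O(-3, 6), 2))² = (-3*11 - 21)² = (-33 - 21)² = (-54)² = 2916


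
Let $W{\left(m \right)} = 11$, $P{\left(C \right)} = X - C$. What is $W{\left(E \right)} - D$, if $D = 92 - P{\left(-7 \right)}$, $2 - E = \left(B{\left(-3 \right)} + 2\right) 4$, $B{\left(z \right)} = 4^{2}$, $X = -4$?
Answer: $-78$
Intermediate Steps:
$P{\left(C \right)} = -4 - C$
$B{\left(z \right)} = 16$
$E = -70$ ($E = 2 - \left(16 + 2\right) 4 = 2 - 18 \cdot 4 = 2 - 72 = -70$)
$D = 89$ ($D = 92 - \left(-4 - -7\right) = 92 - \left(-4 + 7\right) = 92 - 3 = 89$)
$W{\left(E \right)} - D = 11 - 89 = -78$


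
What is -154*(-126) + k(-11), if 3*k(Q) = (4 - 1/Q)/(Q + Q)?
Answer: 4695753/242 ≈ 19404.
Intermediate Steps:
k(Q) = (4 - 1/Q)/(6*Q) (k(Q) = ((4 - 1/Q)/(Q + Q))/3 = ((4 - 1/Q)/((2*Q)))/3 = ((4 - 1/Q)*(1/(2*Q)))/3 = ((4 - 1/Q)/(2*Q))/3 = (4 - 1/Q)/(6*Q))
-154*(-126) + k(-11) = -154*(-126) + (⅙)*(-1 + 4*(-11))/(-11)² = 19404 + (⅙)*(1/121)*(-1 - 44) = 19404 + (⅙)*(1/121)*(-45) = 19404 - 15/242 = 4695753/242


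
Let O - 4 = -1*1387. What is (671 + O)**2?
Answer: 506944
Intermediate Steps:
O = -1383 (O = 4 - 1*1387 = 4 - 1387 = -1383)
(671 + O)**2 = (671 - 1383)**2 = (-712)**2 = 506944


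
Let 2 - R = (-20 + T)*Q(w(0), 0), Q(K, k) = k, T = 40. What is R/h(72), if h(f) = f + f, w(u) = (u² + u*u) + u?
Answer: 1/72 ≈ 0.013889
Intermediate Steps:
w(u) = u + 2*u² (w(u) = (u² + u²) + u = 2*u² + u = u + 2*u²)
h(f) = 2*f
R = 2 (R = 2 - (-20 + 40)*0 = 2 - 20*0 = 2 - 1*0 = 2 + 0 = 2)
R/h(72) = 2/((2*72)) = 2/144 = 2*(1/144) = 1/72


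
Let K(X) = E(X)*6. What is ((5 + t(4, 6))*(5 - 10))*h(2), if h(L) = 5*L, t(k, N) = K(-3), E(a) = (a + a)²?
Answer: -11050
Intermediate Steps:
E(a) = 4*a² (E(a) = (2*a)² = 4*a²)
K(X) = 24*X² (K(X) = (4*X²)*6 = 24*X²)
t(k, N) = 216 (t(k, N) = 24*(-3)² = 24*9 = 216)
((5 + t(4, 6))*(5 - 10))*h(2) = ((5 + 216)*(5 - 10))*(5*2) = (221*(-5))*10 = -1105*10 = -11050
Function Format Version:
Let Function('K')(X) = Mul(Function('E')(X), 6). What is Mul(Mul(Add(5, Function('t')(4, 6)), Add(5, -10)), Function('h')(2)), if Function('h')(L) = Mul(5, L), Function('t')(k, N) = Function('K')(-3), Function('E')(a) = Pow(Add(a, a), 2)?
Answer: -11050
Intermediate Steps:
Function('E')(a) = Mul(4, Pow(a, 2)) (Function('E')(a) = Pow(Mul(2, a), 2) = Mul(4, Pow(a, 2)))
Function('K')(X) = Mul(24, Pow(X, 2)) (Function('K')(X) = Mul(Mul(4, Pow(X, 2)), 6) = Mul(24, Pow(X, 2)))
Function('t')(k, N) = 216 (Function('t')(k, N) = Mul(24, Pow(-3, 2)) = Mul(24, 9) = 216)
Mul(Mul(Add(5, Function('t')(4, 6)), Add(5, -10)), Function('h')(2)) = Mul(Mul(Add(5, 216), Add(5, -10)), Mul(5, 2)) = Mul(Mul(221, -5), 10) = Mul(-1105, 10) = -11050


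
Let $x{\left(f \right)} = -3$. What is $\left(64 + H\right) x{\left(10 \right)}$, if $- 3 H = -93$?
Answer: $-285$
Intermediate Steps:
$H = 31$ ($H = \left(- \frac{1}{3}\right) \left(-93\right) = 31$)
$\left(64 + H\right) x{\left(10 \right)} = \left(64 + 31\right) \left(-3\right) = 95 \left(-3\right) = -285$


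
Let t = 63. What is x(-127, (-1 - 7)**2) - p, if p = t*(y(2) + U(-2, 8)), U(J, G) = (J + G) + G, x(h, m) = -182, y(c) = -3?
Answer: -875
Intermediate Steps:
U(J, G) = J + 2*G (U(J, G) = (G + J) + G = J + 2*G)
p = 693 (p = 63*(-3 + (-2 + 2*8)) = 63*(-3 + (-2 + 16)) = 63*(-3 + 14) = 63*11 = 693)
x(-127, (-1 - 7)**2) - p = -182 - 1*693 = -182 - 693 = -875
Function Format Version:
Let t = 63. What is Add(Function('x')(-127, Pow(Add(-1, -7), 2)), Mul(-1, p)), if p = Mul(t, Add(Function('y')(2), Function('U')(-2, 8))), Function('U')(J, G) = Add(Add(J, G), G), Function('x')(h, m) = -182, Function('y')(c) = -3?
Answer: -875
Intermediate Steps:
Function('U')(J, G) = Add(J, Mul(2, G)) (Function('U')(J, G) = Add(Add(G, J), G) = Add(J, Mul(2, G)))
p = 693 (p = Mul(63, Add(-3, Add(-2, Mul(2, 8)))) = Mul(63, Add(-3, Add(-2, 16))) = Mul(63, Add(-3, 14)) = Mul(63, 11) = 693)
Add(Function('x')(-127, Pow(Add(-1, -7), 2)), Mul(-1, p)) = Add(-182, Mul(-1, 693)) = Add(-182, -693) = -875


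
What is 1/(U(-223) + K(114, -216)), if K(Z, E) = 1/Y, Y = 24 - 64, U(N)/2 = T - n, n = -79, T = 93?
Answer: 40/13759 ≈ 0.0029072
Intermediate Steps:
U(N) = 344 (U(N) = 2*(93 - 1*(-79)) = 2*(93 + 79) = 2*172 = 344)
Y = -40
K(Z, E) = -1/40 (K(Z, E) = 1/(-40) = -1/40)
1/(U(-223) + K(114, -216)) = 1/(344 - 1/40) = 1/(13759/40) = 40/13759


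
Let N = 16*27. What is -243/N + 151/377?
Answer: -977/6032 ≈ -0.16197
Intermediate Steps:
N = 432
-243/N + 151/377 = -243/432 + 151/377 = -243*1/432 + 151*(1/377) = -9/16 + 151/377 = -977/6032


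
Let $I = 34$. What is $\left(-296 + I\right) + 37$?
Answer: $-225$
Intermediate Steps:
$\left(-296 + I\right) + 37 = \left(-296 + 34\right) + 37 = -262 + 37 = -225$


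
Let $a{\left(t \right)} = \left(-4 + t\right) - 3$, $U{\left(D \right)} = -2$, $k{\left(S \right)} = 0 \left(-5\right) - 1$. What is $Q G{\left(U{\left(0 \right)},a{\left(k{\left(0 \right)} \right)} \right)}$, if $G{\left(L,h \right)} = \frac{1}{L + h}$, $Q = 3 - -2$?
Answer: $- \frac{1}{2} \approx -0.5$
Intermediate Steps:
$k{\left(S \right)} = -1$ ($k{\left(S \right)} = 0 - 1 = -1$)
$Q = 5$ ($Q = 3 + 2 = 5$)
$a{\left(t \right)} = -7 + t$
$Q G{\left(U{\left(0 \right)},a{\left(k{\left(0 \right)} \right)} \right)} = \frac{5}{-2 - 8} = \frac{5}{-10} = 5 \left(- \frac{1}{10}\right) = - \frac{1}{2}$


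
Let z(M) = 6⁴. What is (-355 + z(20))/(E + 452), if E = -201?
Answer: 941/251 ≈ 3.7490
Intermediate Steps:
z(M) = 1296
(-355 + z(20))/(E + 452) = (-355 + 1296)/(-201 + 452) = 941/251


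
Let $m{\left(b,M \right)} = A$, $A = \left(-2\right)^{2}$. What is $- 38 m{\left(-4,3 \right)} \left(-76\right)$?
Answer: $11552$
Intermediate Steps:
$A = 4$
$m{\left(b,M \right)} = 4$
$- 38 m{\left(-4,3 \right)} \left(-76\right) = \left(-38\right) 4 \left(-76\right) = \left(-152\right) \left(-76\right) = 11552$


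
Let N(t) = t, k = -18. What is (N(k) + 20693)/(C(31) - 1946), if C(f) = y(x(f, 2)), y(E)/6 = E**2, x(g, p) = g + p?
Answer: 20675/4588 ≈ 4.5063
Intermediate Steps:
y(E) = 6*E**2
C(f) = 6*(2 + f)**2 (C(f) = 6*(f + 2)**2 = 6*(2 + f)**2)
(N(k) + 20693)/(C(31) - 1946) = (-18 + 20693)/(6*(2 + 31)**2 - 1946) = 20675/(6*33**2 - 1946) = 20675/(6*1089 - 1946) = 20675/(6534 - 1946) = 20675/4588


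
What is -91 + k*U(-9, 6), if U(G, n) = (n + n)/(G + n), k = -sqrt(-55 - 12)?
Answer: -91 + 4*I*sqrt(67) ≈ -91.0 + 32.741*I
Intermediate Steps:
k = -I*sqrt(67) (k = -sqrt(-67) = -I*sqrt(67) ≈ -8.1853*I)
U(G, n) = 2*n/(G + n) (U(G, n) = (2*n)/(G + n) = 2*n/(G + n))
-91 + k*U(-9, 6) = -91 + (-I*sqrt(67))*(2*6/(-9 + 6)) = -91 + (-I*sqrt(67))*(2*6/(-3)) = -91 + (-I*sqrt(67))*(2*6*(-1/3)) = -91 - I*sqrt(67)*(-4) = -91 + 4*I*sqrt(67)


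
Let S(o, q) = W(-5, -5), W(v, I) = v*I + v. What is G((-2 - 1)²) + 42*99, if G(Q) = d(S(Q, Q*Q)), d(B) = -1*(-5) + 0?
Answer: 4163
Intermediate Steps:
W(v, I) = v + I*v (W(v, I) = I*v + v = v + I*v)
S(o, q) = 20 (S(o, q) = -5*(1 - 5) = -5*(-4) = 20)
d(B) = 5 (d(B) = 5 + 0 = 5)
G(Q) = 5
G((-2 - 1)²) + 42*99 = 5 + 42*99 = 5 + 4158 = 4163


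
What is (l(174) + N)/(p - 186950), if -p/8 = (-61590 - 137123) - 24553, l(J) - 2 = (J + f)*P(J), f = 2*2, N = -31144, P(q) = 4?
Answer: -15215/799589 ≈ -0.019029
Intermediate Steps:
f = 4
l(J) = 18 + 4*J (l(J) = 2 + (J + 4)*4 = 2 + (4 + J)*4 = 2 + (16 + 4*J) = 18 + 4*J)
p = 1786128 (p = -8*((-61590 - 137123) - 24553) = -8*(-198713 - 24553) = -8*(-223266) = 1786128)
(l(174) + N)/(p - 186950) = ((18 + 4*174) - 31144)/(1786128 - 186950) = ((18 + 696) - 31144)/1599178 = (714 - 31144)*(1/1599178) = -30430*1/1599178 = -15215/799589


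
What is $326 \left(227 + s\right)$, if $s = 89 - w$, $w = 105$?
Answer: $68786$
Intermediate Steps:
$s = -16$ ($s = 89 - 105 = -16$)
$326 \left(227 + s\right) = 326 \left(227 - 16\right) = 326 \cdot 211 = 68786$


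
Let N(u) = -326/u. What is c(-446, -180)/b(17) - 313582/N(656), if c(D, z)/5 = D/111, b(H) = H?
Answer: 194086825262/307581 ≈ 6.3101e+5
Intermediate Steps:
c(D, z) = 5*D/111 (c(D, z) = 5*(D/111) = 5*D/111)
c(-446, -180)/b(17) - 313582/N(656) = ((5/111)*(-446))/17 - 313582/((-326/656)) = -2230/111*1/17 - 313582/((-326*1/656)) = -2230/1887 - 313582/(-163/328) = -2230/1887 - 313582*(-328/163) = -2230/1887 + 102854896/163 = 194086825262/307581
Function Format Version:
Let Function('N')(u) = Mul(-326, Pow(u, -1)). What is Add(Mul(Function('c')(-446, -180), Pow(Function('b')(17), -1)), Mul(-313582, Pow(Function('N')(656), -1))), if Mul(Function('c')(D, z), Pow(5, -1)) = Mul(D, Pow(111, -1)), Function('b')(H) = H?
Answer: Rational(194086825262, 307581) ≈ 6.3101e+5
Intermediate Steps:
Function('c')(D, z) = Mul(Rational(5, 111), D) (Function('c')(D, z) = Mul(5, Mul(D, Pow(111, -1))) = Mul(5, Mul(D, Rational(1, 111))) = Mul(5, Mul(Rational(1, 111), D)) = Mul(Rational(5, 111), D))
Add(Mul(Function('c')(-446, -180), Pow(Function('b')(17), -1)), Mul(-313582, Pow(Function('N')(656), -1))) = Add(Mul(Mul(Rational(5, 111), -446), Pow(17, -1)), Mul(-313582, Pow(Mul(-326, Pow(656, -1)), -1))) = Add(Mul(Rational(-2230, 111), Rational(1, 17)), Mul(-313582, Pow(Mul(-326, Rational(1, 656)), -1))) = Add(Rational(-2230, 1887), Mul(-313582, Pow(Rational(-163, 328), -1))) = Add(Rational(-2230, 1887), Mul(-313582, Rational(-328, 163))) = Add(Rational(-2230, 1887), Rational(102854896, 163)) = Rational(194086825262, 307581)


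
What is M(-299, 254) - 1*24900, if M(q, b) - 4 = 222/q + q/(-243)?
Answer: -1808833217/72657 ≈ -24896.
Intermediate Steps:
M(q, b) = 4 + 222/q - q/243 (M(q, b) = 4 + (222/q + q/(-243)) = 4 + (222/q + q*(-1/243)) = 4 + (222/q - q/243) = 4 + 222/q - q/243)
M(-299, 254) - 1*24900 = (4 + 222/(-299) - 1/243*(-299)) - 1*24900 = (4 + 222*(-1/299) + 299/243) - 24900 = (4 - 222/299 + 299/243) - 24900 = 326083/72657 - 24900 = -1808833217/72657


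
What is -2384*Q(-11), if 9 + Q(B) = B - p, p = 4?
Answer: 57216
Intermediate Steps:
Q(B) = -13 + B (Q(B) = -9 + (B - 1*4) = -9 + (B - 4) = -9 + (-4 + B) = -13 + B)
-2384*Q(-11) = -2384*(-13 - 11) = -2384*(-24) = 57216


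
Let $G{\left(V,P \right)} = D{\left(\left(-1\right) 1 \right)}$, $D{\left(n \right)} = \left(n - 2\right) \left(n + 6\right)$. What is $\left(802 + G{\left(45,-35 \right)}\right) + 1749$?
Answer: $2536$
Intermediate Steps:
$D{\left(n \right)} = \left(-2 + n\right) \left(6 + n\right)$
$G{\left(V,P \right)} = -15$ ($G{\left(V,P \right)} = -12 + \left(\left(-1\right) 1\right)^{2} + 4 \left(\left(-1\right) 1\right) = -12 + \left(-1\right)^{2} + 4 \left(-1\right) = -12 + 1 - 4 = -15$)
$\left(802 + G{\left(45,-35 \right)}\right) + 1749 = \left(802 - 15\right) + 1749 = 787 + 1749 = 2536$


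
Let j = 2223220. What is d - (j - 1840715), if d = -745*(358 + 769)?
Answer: -1222120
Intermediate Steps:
d = -839615 (d = -745*1127 = -839615)
d - (j - 1840715) = -839615 - (2223220 - 1840715) = -839615 - 1*382505 = -839615 - 382505 = -1222120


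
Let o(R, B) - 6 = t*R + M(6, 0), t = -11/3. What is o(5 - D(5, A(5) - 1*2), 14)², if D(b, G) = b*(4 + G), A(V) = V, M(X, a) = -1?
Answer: 13225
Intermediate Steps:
t = -11/3 (t = -11*⅓ = -11/3 ≈ -3.6667)
o(R, B) = 5 - 11*R/3 (o(R, B) = 6 + (-11*R/3 - 1) = 6 + (-1 - 11*R/3) = 5 - 11*R/3)
o(5 - D(5, A(5) - 1*2), 14)² = (5 - 11*(5 - 5*(4 + (5 - 1*2)))/3)² = (5 - 11*(5 - 5*(4 + (5 - 2)))/3)² = (5 - 11*(5 - 5*(4 + 3))/3)² = (5 - 11*(5 - 5*7)/3)² = (5 - 11*(5 - 1*35)/3)² = (5 - 11*(5 - 35)/3)² = (5 - 11/3*(-30))² = (5 + 110)² = 115² = 13225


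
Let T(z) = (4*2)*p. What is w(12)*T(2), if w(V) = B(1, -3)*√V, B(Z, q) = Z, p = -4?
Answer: -64*√3 ≈ -110.85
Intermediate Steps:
w(V) = √V (w(V) = 1*√V = √V)
T(z) = -32 (T(z) = (4*2)*(-4) = 8*(-4) = -32)
w(12)*T(2) = √12*(-32) = (2*√3)*(-32) = -64*√3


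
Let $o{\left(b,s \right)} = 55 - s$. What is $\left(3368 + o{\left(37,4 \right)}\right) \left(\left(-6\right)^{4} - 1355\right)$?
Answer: $-201721$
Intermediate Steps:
$\left(3368 + o{\left(37,4 \right)}\right) \left(\left(-6\right)^{4} - 1355\right) = \left(3368 + \left(55 - 4\right)\right) \left(\left(-6\right)^{4} - 1355\right) = \left(3368 + \left(55 - 4\right)\right) \left(1296 - 1355\right) = \left(3368 + 51\right) \left(-59\right) = 3419 \left(-59\right) = -201721$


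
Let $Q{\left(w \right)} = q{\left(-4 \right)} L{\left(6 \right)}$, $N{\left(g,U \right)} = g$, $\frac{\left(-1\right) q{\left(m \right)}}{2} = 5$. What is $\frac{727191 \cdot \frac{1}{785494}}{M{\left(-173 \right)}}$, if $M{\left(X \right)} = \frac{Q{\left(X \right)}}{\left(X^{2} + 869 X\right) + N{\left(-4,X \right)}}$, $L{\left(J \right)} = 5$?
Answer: $\frac{21890630673}{9818675} \approx 2229.5$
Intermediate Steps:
$q{\left(m \right)} = -10$ ($q{\left(m \right)} = \left(-2\right) 5 = -10$)
$Q{\left(w \right)} = -50$ ($Q{\left(w \right)} = \left(-10\right) 5 = -50$)
$M{\left(X \right)} = - \frac{50}{-4 + X^{2} + 869 X}$ ($M{\left(X \right)} = - \frac{50}{\left(X^{2} + 869 X\right) - 4} = - \frac{50}{-4 + X^{2} + 869 X}$)
$\frac{727191 \cdot \frac{1}{785494}}{M{\left(-173 \right)}} = \frac{727191 \cdot \frac{1}{785494}}{\left(-50\right) \frac{1}{-4 + \left(-173\right)^{2} + 869 \left(-173\right)}} = \frac{727191 \cdot \frac{1}{785494}}{\left(-50\right) \frac{1}{-4 + 29929 - 150337}} = \frac{727191}{785494 \left(- \frac{50}{-120412}\right)} = \frac{727191}{785494 \left(\left(-50\right) \left(- \frac{1}{120412}\right)\right)} = \frac{727191}{785494 \cdot \frac{25}{60206}} = \frac{727191}{785494} \cdot \frac{60206}{25} = \frac{21890630673}{9818675}$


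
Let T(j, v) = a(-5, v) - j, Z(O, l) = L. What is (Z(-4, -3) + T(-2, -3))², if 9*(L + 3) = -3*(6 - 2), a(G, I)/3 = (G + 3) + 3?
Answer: 4/9 ≈ 0.44444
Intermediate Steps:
a(G, I) = 18 + 3*G (a(G, I) = 3*((G + 3) + 3) = 3*((3 + G) + 3) = 3*(6 + G) = 18 + 3*G)
L = -13/3 (L = -3 + (-3*(6 - 2))/9 = -3 + (-3*4)/9 = -3 + (⅑)*(-12) = -3 - 4/3 = -13/3 ≈ -4.3333)
Z(O, l) = -13/3
T(j, v) = 3 - j (T(j, v) = (18 + 3*(-5)) - j = (18 - 15) - j = 3 - j)
(Z(-4, -3) + T(-2, -3))² = (-13/3 + (3 - 1*(-2)))² = (-13/3 + (3 + 2))² = (-13/3 + 5)² = (⅔)² = 4/9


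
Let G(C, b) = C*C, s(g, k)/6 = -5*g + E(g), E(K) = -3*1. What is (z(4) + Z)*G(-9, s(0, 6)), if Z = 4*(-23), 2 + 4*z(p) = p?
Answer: -14823/2 ≈ -7411.5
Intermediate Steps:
z(p) = -½ + p/4
E(K) = -3
s(g, k) = -18 - 30*g (s(g, k) = 6*(-5*g - 3) = 6*(-3 - 5*g) = -18 - 30*g)
Z = -92
G(C, b) = C²
(z(4) + Z)*G(-9, s(0, 6)) = ((-½ + (¼)*4) - 92)*(-9)² = ((-½ + 1) - 92)*81 = (½ - 92)*81 = -183/2*81 = -14823/2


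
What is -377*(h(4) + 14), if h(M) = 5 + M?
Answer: -8671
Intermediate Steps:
-377*(h(4) + 14) = -377*((5 + 4) + 14) = -377*(9 + 14) = -377*23 = -8671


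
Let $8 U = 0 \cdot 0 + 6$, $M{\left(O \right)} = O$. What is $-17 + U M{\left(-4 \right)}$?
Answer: $-20$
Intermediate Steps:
$U = \frac{3}{4}$ ($U = \frac{0 \cdot 0 + 6}{8} = \frac{0 + 6}{8} = \frac{1}{8} \cdot 6 = \frac{3}{4} \approx 0.75$)
$-17 + U M{\left(-4 \right)} = -17 + \frac{3}{4} \left(-4\right) = -17 - 3 = -20$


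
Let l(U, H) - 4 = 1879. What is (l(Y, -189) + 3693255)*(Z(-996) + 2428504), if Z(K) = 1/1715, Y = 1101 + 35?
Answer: 15389822467936818/1715 ≈ 8.9737e+12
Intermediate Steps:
Y = 1136
Z(K) = 1/1715
l(U, H) = 1883 (l(U, H) = 4 + 1879 = 1883)
(l(Y, -189) + 3693255)*(Z(-996) + 2428504) = (1883 + 3693255)*(1/1715 + 2428504) = 3695138*(4164884361/1715) = 15389822467936818/1715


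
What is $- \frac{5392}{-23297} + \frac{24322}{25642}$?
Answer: $\frac{352445649}{298690837} \approx 1.18$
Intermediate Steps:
$- \frac{5392}{-23297} + \frac{24322}{25642} = \left(-5392\right) \left(- \frac{1}{23297}\right) + 24322 \cdot \frac{1}{25642} = \frac{5392}{23297} + \frac{12161}{12821} = \frac{352445649}{298690837}$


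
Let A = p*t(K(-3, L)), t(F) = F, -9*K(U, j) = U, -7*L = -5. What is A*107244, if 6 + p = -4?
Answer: -357480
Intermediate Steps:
p = -10 (p = -6 - 4 = -10)
L = 5/7 (L = -⅐*(-5) = 5/7 ≈ 0.71429)
K(U, j) = -U/9
A = -10/3 (A = -(-10)*(-3)/9 = -10*⅓ = -10/3 ≈ -3.3333)
A*107244 = -10/3*107244 = -357480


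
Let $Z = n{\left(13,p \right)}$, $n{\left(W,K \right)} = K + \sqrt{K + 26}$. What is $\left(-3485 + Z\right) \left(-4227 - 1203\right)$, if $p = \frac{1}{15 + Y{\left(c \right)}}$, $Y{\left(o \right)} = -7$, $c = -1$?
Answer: $\frac{75691485}{4} - \frac{2715 \sqrt{418}}{2} \approx 1.8895 \cdot 10^{7}$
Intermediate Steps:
$p = \frac{1}{8}$ ($p = \frac{1}{15 - 7} = \frac{1}{8} \approx 0.125$)
$n{\left(W,K \right)} = K + \sqrt{26 + K}$
$Z = \frac{1}{8} + \frac{\sqrt{418}}{4}$ ($Z = \frac{1}{8} + \sqrt{26 + \frac{1}{8}} = \frac{1}{8} + \sqrt{\frac{209}{8}} = \frac{1}{8} + \frac{\sqrt{418}}{4} \approx 5.2363$)
$\left(-3485 + Z\right) \left(-4227 - 1203\right) = \left(-3485 + \left(\frac{1}{8} + \frac{\sqrt{418}}{4}\right)\right) \left(-4227 - 1203\right) = \left(- \frac{27879}{8} + \frac{\sqrt{418}}{4}\right) \left(-5430\right) = \frac{75691485}{4} - \frac{2715 \sqrt{418}}{2}$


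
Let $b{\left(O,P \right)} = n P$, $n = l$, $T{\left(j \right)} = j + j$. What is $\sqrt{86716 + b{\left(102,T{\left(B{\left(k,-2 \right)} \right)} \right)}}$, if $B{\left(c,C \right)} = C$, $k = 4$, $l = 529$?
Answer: $30 \sqrt{94} \approx 290.86$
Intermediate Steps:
$T{\left(j \right)} = 2 j$
$n = 529$
$b{\left(O,P \right)} = 529 P$
$\sqrt{86716 + b{\left(102,T{\left(B{\left(k,-2 \right)} \right)} \right)}} = \sqrt{86716 + 529 \cdot 2 \left(-2\right)} = \sqrt{86716 + 529 \left(-4\right)} = \sqrt{86716 - 2116} = \sqrt{84600} = 30 \sqrt{94}$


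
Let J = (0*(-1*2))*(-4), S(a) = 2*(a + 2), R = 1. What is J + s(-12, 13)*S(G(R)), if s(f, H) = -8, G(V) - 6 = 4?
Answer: -192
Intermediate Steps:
G(V) = 10 (G(V) = 6 + 4 = 10)
S(a) = 4 + 2*a (S(a) = 2*(2 + a) = 4 + 2*a)
J = 0 (J = (0*(-2))*(-4) = 0*(-4) = 0)
J + s(-12, 13)*S(G(R)) = 0 - 8*(4 + 2*10) = 0 - 8*(4 + 20) = 0 - 8*24 = 0 - 192 = -192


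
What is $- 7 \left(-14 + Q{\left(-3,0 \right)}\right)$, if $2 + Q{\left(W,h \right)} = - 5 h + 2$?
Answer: $98$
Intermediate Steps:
$Q{\left(W,h \right)} = - 5 h$ ($Q{\left(W,h \right)} = -2 - \left(-2 + 5 h\right) = - 5 h$)
$- 7 \left(-14 + Q{\left(-3,0 \right)}\right) = - 7 \left(-14 - 0\right) = - 7 \left(-14 + 0\right) = \left(-7\right) \left(-14\right) = 98$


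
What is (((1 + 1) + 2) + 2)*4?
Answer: 24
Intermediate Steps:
(((1 + 1) + 2) + 2)*4 = ((2 + 2) + 2)*4 = (4 + 2)*4 = 6*4 = 24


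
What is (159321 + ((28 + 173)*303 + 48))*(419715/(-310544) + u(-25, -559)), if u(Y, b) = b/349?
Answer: -338959034229/521057 ≈ -6.5052e+5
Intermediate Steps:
u(Y, b) = b/349
(159321 + ((28 + 173)*303 + 48))*(419715/(-310544) + u(-25, -559)) = (159321 + ((28 + 173)*303 + 48))*(419715/(-310544) + (1/349)*(-559)) = (159321 + (201*303 + 48))*(419715*(-1/310544) - 559/349) = (159321 + (60903 + 48))*(-419715/310544 - 559/349) = (159321 + 60951)*(-320074631/108379856) = 220272*(-320074631/108379856) = -338959034229/521057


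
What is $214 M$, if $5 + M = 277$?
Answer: $58208$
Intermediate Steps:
$M = 272$ ($M = -5 + 277 = 272$)
$214 M = 214 \cdot 272 = 58208$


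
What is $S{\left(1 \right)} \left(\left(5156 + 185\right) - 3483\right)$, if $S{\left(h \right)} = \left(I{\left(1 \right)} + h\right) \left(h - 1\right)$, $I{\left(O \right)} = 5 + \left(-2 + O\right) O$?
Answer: $0$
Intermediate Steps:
$I{\left(O \right)} = 5 + O \left(-2 + O\right)$
$S{\left(h \right)} = \left(-1 + h\right) \left(4 + h\right)$ ($S{\left(h \right)} = \left(\left(5 + 1^{2} - 2\right) + h\right) \left(h - 1\right) = \left(\left(5 + 1 - 2\right) + h\right) \left(-1 + h\right) = \left(4 + h\right) \left(-1 + h\right) = \left(-1 + h\right) \left(4 + h\right)$)
$S{\left(1 \right)} \left(\left(5156 + 185\right) - 3483\right) = \left(-4 + 1^{2} + 3 \cdot 1\right) \left(\left(5156 + 185\right) - 3483\right) = \left(-4 + 1 + 3\right) \left(5341 - 3483\right) = 0 \cdot 1858 = 0$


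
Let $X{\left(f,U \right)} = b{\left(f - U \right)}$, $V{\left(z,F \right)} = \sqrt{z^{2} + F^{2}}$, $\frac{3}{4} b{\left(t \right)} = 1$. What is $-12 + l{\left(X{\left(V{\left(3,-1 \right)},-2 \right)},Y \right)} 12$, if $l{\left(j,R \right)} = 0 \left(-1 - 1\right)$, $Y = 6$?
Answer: $-12$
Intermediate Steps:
$b{\left(t \right)} = \frac{4}{3}$ ($b{\left(t \right)} = \frac{4}{3} \cdot 1 = \frac{4}{3}$)
$V{\left(z,F \right)} = \sqrt{F^{2} + z^{2}}$
$X{\left(f,U \right)} = \frac{4}{3}$
$l{\left(j,R \right)} = 0$ ($l{\left(j,R \right)} = 0 \left(-2\right) = 0$)
$-12 + l{\left(X{\left(V{\left(3,-1 \right)},-2 \right)},Y \right)} 12 = -12 + 0 \cdot 12 = -12 + 0 = -12$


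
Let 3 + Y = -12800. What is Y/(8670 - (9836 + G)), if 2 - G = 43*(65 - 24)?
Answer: -1829/85 ≈ -21.518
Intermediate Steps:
Y = -12803 (Y = -3 - 12800 = -12803)
G = -1761 (G = 2 - 43*(65 - 24) = 2 - 43*41 = 2 - 1*1763 = 2 - 1763 = -1761)
Y/(8670 - (9836 + G)) = -12803/(8670 - (9836 - 1761)) = -12803/(8670 - 1*8075) = -12803/(8670 - 8075) = -12803/595 = -12803*1/595 = -1829/85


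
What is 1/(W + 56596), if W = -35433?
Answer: 1/21163 ≈ 4.7252e-5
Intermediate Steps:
1/(W + 56596) = 1/(-35433 + 56596) = 1/21163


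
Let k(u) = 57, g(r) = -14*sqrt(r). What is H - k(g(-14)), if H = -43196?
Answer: -43253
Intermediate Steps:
H - k(g(-14)) = -43196 - 1*57 = -43196 - 57 = -43253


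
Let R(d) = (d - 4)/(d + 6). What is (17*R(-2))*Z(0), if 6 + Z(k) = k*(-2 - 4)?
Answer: 153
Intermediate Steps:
R(d) = (-4 + d)/(6 + d)
Z(k) = -6 - 6*k (Z(k) = -6 + k*(-2 - 4) = -6 + k*(-6) = -6 - 6*k)
(17*R(-2))*Z(0) = (17*((-4 - 2)/(6 - 2)))*(-6 - 6*0) = (17*(-6/4))*(-6 + 0) = (17*((1/4)*(-6)))*(-6) = (17*(-3/2))*(-6) = -51/2*(-6) = 153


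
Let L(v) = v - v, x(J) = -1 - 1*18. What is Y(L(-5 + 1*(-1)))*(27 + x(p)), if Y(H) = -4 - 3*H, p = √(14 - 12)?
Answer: -32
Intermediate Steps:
p = √2 ≈ 1.4142
x(J) = -19 (x(J) = -1 - 18 = -19)
L(v) = 0
Y(L(-5 + 1*(-1)))*(27 + x(p)) = (-4 - 3*0)*(27 - 19) = (-4 + 0)*8 = -4*8 = -32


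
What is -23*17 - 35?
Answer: -426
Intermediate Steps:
-23*17 - 35 = -391 - 35 = -426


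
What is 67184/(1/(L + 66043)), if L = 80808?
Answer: 9866037584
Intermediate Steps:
67184/(1/(L + 66043)) = 67184/(1/(80808 + 66043)) = 67184/(1/146851) = 67184*146851 = 9866037584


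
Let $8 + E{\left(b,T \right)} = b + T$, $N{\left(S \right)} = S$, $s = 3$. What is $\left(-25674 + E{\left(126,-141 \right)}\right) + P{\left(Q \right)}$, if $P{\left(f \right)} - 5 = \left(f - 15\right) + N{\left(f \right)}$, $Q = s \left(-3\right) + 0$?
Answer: $-25725$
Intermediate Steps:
$Q = -9$ ($Q = 3 \left(-3\right) + 0 = -9 + 0 = -9$)
$P{\left(f \right)} = -10 + 2 f$ ($P{\left(f \right)} = 5 + \left(\left(f - 15\right) + f\right) = 5 + \left(\left(-15 + f\right) + f\right) = 5 + \left(-15 + 2 f\right) = -10 + 2 f$)
$E{\left(b,T \right)} = -8 + T + b$ ($E{\left(b,T \right)} = -8 + \left(b + T\right) = -8 + \left(T + b\right) = -8 + T + b$)
$\left(-25674 + E{\left(126,-141 \right)}\right) + P{\left(Q \right)} = \left(-25674 - 23\right) + \left(-10 + 2 \left(-9\right)\right) = \left(-25674 - 23\right) - 28 = -25697 - 28 = -25725$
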